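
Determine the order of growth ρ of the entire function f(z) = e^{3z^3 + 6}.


|e^{3z^3 + 6}| = e^{Re(3·z^3) + 6} ≤ e^{3|z|^3 + 6} = e^{3r^3 + 6} on |z| = r, so ρ ≤ 3. Choosing z on |z|=r so that 3·z^3 is real positive (always possible by picking arg z appropriately) gives |f(z)| = e^{3r^3 + 6}, matching the bound. The additive constant 6 does not affect log log M(r) ~ 3·log r. Hence ρ = 3.
Therefore ρ = 3.

Order ρ = 3.


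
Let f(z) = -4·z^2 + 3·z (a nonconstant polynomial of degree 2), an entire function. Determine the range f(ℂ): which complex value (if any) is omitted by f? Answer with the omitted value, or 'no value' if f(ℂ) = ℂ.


Little Picard bounds the complement of f(ℂ) to at most one point.
For every w ∈ ℂ, the equation p(z) − w = 0 is a nonconstant polynomial in z and hence has at least one root by the fundamental theorem of algebra. So p is surjective onto ℂ, omitting no value.

Omitted value: no value.


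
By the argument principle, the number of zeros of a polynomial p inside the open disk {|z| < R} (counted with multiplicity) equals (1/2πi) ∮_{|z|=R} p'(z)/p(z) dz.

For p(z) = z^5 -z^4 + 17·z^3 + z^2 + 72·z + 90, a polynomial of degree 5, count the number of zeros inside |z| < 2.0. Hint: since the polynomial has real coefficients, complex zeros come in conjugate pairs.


The zeros of p are: (1 + 3i), (1 - 3i), (0 + 3i), (0 - 3i), -1.
Their magnitudes are: 3.162, 3.162, 3, 3, 1.
Zeros with |z| < R = 2.0: -1.
Count = 1.
By the argument principle, (1/2πi) ∮_{|z|=R} p'(z)/p(z) dz equals exactly this count.

Number of zeros inside |z| < 2.0: 1.


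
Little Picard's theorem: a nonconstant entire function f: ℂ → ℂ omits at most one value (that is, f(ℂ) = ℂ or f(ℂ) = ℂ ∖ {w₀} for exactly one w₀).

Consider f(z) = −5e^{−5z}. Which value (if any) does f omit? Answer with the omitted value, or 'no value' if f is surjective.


Little Picard bounds the complement of f(ℂ) to at most one point.
e^{−5z} is never zero on ℂ, so -5·e^{−5z} takes every value in ℂ ∖ {0}. Adding 0 shifts the range to ℂ ∖ {0}. Thus f omits exactly the value 0.

Omitted value: 0.


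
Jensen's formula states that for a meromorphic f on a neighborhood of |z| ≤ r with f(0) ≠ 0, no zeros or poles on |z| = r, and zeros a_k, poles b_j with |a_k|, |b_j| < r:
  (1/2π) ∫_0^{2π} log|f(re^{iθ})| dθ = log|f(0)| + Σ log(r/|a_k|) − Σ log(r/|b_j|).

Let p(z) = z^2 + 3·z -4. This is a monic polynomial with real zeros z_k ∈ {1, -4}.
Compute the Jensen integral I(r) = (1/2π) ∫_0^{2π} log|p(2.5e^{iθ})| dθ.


Zeros: -4, 1; r = 2.5.
Inside |z| < r: 1. Outside (|z| ≥ r): -4.
p(0) = -4, so log|p(0)| = log(4) = 1.3863.
Apply Jensen: I(r) = log|p(0)| + Σ_k log(r/|z_k|), summed over zeros inside |z| < r.
  log(r/|z_k|) for z_k = 1: log(2.5/1) = 0.9163
  Outside zeros (-4) contribute nothing to the Jensen sum.
Sum over inside zeros: 0.9163.
I(r) = log|p(0)| + (inside sum) = 1.3863 + 0.9163 = 2.3026.
Note: since some zeros are outside |z| ≤ r, the simplified n·log(r) form does NOT apply — only the inside zeros contribute.

I(r) ≈ 2.3026.


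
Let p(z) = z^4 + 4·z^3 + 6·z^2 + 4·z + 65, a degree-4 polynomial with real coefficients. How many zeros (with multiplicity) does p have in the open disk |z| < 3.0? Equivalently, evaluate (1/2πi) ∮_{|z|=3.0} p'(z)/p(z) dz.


The zeros of p are: (-3 + 2i), (-3 - 2i), (1 + 2i), (1 - 2i).
Their magnitudes are: 3.606, 3.606, 2.236, 2.236.
Zeros with |z| < R = 3.0: (1 + 2i), (1 - 2i).
Count = 2.
By the argument principle, (1/2πi) ∮_{|z|=R} p'(z)/p(z) dz equals exactly this count.

Number of zeros inside |z| < 3.0: 2.


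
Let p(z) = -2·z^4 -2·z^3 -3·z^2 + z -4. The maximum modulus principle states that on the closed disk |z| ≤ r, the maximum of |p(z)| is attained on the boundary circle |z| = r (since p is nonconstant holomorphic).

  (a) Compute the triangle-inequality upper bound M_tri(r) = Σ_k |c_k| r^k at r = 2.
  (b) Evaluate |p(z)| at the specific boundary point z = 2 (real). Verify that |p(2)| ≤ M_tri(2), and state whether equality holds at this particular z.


Coefficients: c_0 = -4, c_1 = 1, c_2 = -3, c_3 = -2, c_4 = -2. Radius r = 2.
Part (a). Triangle bound: M_tri(r) = Σ_k |c_k| r^k
  = |-4|·2^0 + |1|·2^1 + |-3|·2^2 + |-2|·2^3 + |-2|·2^4
  = 4 + 2 + 12 + 16 + 32 = 66.
This bounds M(r) := max_{|z|=r} |p(z)| from above; equality holds iff all terms c_k z^k can be made to align in phase at a single z on |z|=r.
Part (b). At z = 2 (real, on the circle |z| = r):
  p(2) = (-4)·2^0 + (1)·2^1 + (-3)·2^2 + (-2)·2^3 + (-2)·2^4 = -62.
  |p(2)| = 62.
Check: |p(2)| = 62 ≤ 66 = M_tri(2). ✓ Equality does not hold at z = 2 (the coefficients have mixed signs, so the terms do not all align in phase there).

M_tri(2) = 66; |p(2)| = 62; equality at z=2: no.


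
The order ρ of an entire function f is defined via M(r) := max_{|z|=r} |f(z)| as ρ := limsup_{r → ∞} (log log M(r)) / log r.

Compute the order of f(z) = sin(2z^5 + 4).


Write sin(w) = (e^{iw} ± e^{−iw})/(2 or 2i), so |sin(w)| ≤ e^{|w|}. With w = 2z^5 + 4, |w| ≤ 2r^5 + 4 on |z|=r, giving M(r) ≤ e^{2r^5 + 4} and ρ ≤ 5. For the lower bound, choose z on |z|=r with 2z^5 purely imaginary of modulus 2r^5; then |sin(2z^5 + 4)| grows like e^{2r^5}/2, so ρ ≥ 5. Hence ρ = 5.
Therefore ρ = 5.

Order ρ = 5.


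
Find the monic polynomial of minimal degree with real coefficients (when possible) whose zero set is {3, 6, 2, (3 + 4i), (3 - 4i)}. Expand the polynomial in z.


The polynomial is p(z) = ∏_{α ∈ S} (z − α), where S = {3, 6, 2, (3 + 4i), (3 - 4i)}.
Expanding the product yields: p(z) = z^5 -17·z^4 + 127·z^3 -527·z^2 + 1116·z -900.
Note conjugate pairs combine to real quadratics: (z − (3+4i))(z − (3−4i)) = z² − 6z + 25.
The resulting polynomial has degree 5 and real coefficients as required.

p(z) = z^5 -17·z^4 + 127·z^3 -527·z^2 + 1116·z -900.


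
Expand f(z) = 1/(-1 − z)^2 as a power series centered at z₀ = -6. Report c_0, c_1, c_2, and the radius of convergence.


Let w = z − z₀, so z = z₀ + w.
Then -1 − z = -1 − (z₀ + w) = (-1 − z₀) − w = 5 − w.
f(z) = 1/(5 − w)^2 = (1/(5)^2) · (1 − w/(5))^{−2}.
By the binomial series (1−u)^{−2} = Σ_{n≥0} C(n+1, 1) u^n for |u|<1, with u = w/(5):
  c_n = C(n+1, 1) / (5)^(n+2).
  c_0 = 1/(5)^2 = 1/25.
  c_1 = 2/(5)^3 = 2/125.
  c_2 = 3/(5)^4 = 3/625.
The series is valid for |w/d| < 1, i.e. |z − z₀| < |d|.
Radius of convergence: R = |-1 − z₀| = |5| = 5 (distance from z₀ to the singularity z = -1).

c_0 = 1/25, c_1 = 2/125, c_2 = 3/625; R = 5.


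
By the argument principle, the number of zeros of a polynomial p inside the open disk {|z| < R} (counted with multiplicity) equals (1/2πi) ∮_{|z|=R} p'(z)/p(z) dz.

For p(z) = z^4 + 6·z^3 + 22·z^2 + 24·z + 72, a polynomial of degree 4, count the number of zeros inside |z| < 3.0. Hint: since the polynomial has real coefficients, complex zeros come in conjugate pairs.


The zeros of p are: (-3 + 3i), (-3 - 3i), (0 + 2i), (0 - 2i).
Their magnitudes are: 4.243, 4.243, 2, 2.
Zeros with |z| < R = 3.0: (0 + 2i), (0 - 2i).
Count = 2.
By the argument principle, (1/2πi) ∮_{|z|=R} p'(z)/p(z) dz equals exactly this count.

Number of zeros inside |z| < 3.0: 2.


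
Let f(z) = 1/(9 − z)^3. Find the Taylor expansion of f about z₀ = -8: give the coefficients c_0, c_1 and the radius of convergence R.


Let w = z − z₀, so z = z₀ + w.
Then 9 − z = 9 − (z₀ + w) = (9 − z₀) − w = 17 − w.
f(z) = 1/(17 − w)^3 = (1/(17)^3) · (1 − w/(17))^{−3}.
By the binomial series (1−u)^{−3} = Σ_{n≥0} C(n+2, 2) u^n for |u|<1, with u = w/(17):
  c_n = C(n+2, 2) / (17)^(n+3).
  c_0 = 1/(17)^3 = 1/4913.
  c_1 = 3/(17)^4 = 3/83521.
The series is valid for |w/d| < 1, i.e. |z − z₀| < |d|.
Radius of convergence: R = |9 − z₀| = |17| = 17 (distance from z₀ to the singularity z = 9).

c_0 = 1/4913, c_1 = 3/83521; R = 17.


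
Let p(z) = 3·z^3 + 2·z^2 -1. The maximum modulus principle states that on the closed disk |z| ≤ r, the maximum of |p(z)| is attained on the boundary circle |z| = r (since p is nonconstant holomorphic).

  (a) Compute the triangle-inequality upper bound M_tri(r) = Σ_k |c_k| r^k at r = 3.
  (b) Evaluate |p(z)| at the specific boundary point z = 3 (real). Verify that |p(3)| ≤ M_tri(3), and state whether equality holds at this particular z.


Coefficients: c_0 = -1, c_1 = 0, c_2 = 2, c_3 = 3. Radius r = 3.
Part (a). Triangle bound: M_tri(r) = Σ_k |c_k| r^k
  = |-1|·3^0 + |0|·3^1 + |2|·3^2 + |3|·3^3
  = 1 + 0 + 18 + 81 = 100.
This bounds M(r) := max_{|z|=r} |p(z)| from above; equality holds iff all terms c_k z^k can be made to align in phase at a single z on |z|=r.
Part (b). At z = 3 (real, on the circle |z| = r):
  p(3) = (-1)·3^0 + (0)·3^1 + (2)·3^2 + (3)·3^3 = 98.
  |p(3)| = 98.
Check: |p(3)| = 98 ≤ 100 = M_tri(3). ✓ Equality does not hold at z = 3 (the coefficients have mixed signs, so the terms do not all align in phase there).

M_tri(3) = 100; |p(3)| = 98; equality at z=3: no.


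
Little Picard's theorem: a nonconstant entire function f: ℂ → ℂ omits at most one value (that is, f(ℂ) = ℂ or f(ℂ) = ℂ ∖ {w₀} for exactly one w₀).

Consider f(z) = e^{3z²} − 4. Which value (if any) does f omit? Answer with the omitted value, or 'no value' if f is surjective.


Little Picard bounds the complement of f(ℂ) to at most one point.
The exponent g(z) = 3z² is a nonconstant polynomial, hence surjective onto ℂ. So e^{g(z)} takes every value in {e^w : w ∈ ℂ} = ℂ ∖ {0}. Adding -4 shifts the range to ℂ ∖ {-4}. f omits exactly -4.

Omitted value: -4.


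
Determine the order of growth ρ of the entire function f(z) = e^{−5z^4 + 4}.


|e^{−5z^4 + 4}| = e^{Re(-5·z^4) + 4} ≤ e^{5|z|^4 + 4} = e^{5r^4 + 4} on |z| = r, so ρ ≤ 4. Choosing z on |z|=r so that -5·z^4 is real positive (always possible by picking arg z appropriately) gives |f(z)| = e^{5r^4 + 4}, matching the bound. The additive constant 4 does not affect log log M(r) ~ 4·log r. Hence ρ = 4.
Therefore ρ = 4.

Order ρ = 4.


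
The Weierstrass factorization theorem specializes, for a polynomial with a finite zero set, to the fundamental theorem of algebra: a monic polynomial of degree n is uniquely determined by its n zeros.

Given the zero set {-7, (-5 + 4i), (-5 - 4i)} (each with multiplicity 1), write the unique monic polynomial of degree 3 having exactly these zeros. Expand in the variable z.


The polynomial is p(z) = ∏_{α ∈ S} (z − α), where S = {-7, (-5 + 4i), (-5 - 4i)}.
Expanding the product yields: p(z) = z^3 + 17·z^2 + 111·z + 287.
Note conjugate pairs combine to real quadratics: (z − (-5+4i))(z − (-5−4i)) = z² + 10z + 41.
The resulting polynomial has degree 3 and real coefficients as required.

p(z) = z^3 + 17·z^2 + 111·z + 287.


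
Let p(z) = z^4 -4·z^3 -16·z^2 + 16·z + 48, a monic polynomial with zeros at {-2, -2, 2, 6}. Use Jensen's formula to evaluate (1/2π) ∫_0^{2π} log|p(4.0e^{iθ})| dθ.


Zeros: -2, -2, 2, 6; r = 4.0.
Inside |z| < r: -2, -2, 2. Outside (|z| ≥ r): 6.
p(0) = 48, so log|p(0)| = log(48) = 3.8712.
Apply Jensen: I(r) = log|p(0)| + Σ_k log(r/|z_k|), summed over zeros inside |z| < r.
  log(r/|z_k|) for z_k = -2: log(4.0/2) = 0.6931
  log(r/|z_k|) for z_k = -2: log(4.0/2) = 0.6931
  log(r/|z_k|) for z_k = 2: log(4.0/2) = 0.6931
  Outside zeros (6) contribute nothing to the Jensen sum.
Sum over inside zeros: 2.0794.
I(r) = log|p(0)| + (inside sum) = 3.8712 + 2.0794 = 5.9506.
Note: since some zeros are outside |z| ≤ r, the simplified n·log(r) form does NOT apply — only the inside zeros contribute.

I(r) ≈ 5.9506.


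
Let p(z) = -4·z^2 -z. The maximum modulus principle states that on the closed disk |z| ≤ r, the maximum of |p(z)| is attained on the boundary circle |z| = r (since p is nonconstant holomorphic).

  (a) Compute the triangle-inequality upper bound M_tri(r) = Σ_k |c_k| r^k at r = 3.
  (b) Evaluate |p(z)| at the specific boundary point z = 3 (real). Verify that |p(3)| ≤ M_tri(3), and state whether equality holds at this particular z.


Coefficients: c_0 = 0, c_1 = -1, c_2 = -4. Radius r = 3.
Part (a). Triangle bound: M_tri(r) = Σ_k |c_k| r^k
  = |0|·3^0 + |-1|·3^1 + |-4|·3^2
  = 0 + 3 + 36 = 39.
This bounds M(r) := max_{|z|=r} |p(z)| from above; equality holds iff all terms c_k z^k can be made to align in phase at a single z on |z|=r.
Part (b). At z = 3 (real, on the circle |z| = r):
  p(3) = (0)·3^0 + (-1)·3^1 + (-4)·3^2 = -39.
  |p(3)| = 39.
Since all nonzero coefficients share the same sign, |p(3)| = 39 = M_tri(3); the triangle bound is attained at z = 3, so in fact M(r) = 39.

M_tri(3) = 39; |p(3)| = 39; equality at z=3: yes.


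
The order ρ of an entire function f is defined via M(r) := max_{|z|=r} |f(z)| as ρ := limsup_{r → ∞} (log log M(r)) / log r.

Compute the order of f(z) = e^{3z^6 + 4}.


|e^{3z^6 + 4}| = e^{Re(3·z^6) + 4} ≤ e^{3|z|^6 + 4} = e^{3r^6 + 4} on |z| = r, so ρ ≤ 6. Choosing z on |z|=r so that 3·z^6 is real positive (always possible by picking arg z appropriately) gives |f(z)| = e^{3r^6 + 4}, matching the bound. The additive constant 4 does not affect log log M(r) ~ 6·log r. Hence ρ = 6.
Therefore ρ = 6.

Order ρ = 6.


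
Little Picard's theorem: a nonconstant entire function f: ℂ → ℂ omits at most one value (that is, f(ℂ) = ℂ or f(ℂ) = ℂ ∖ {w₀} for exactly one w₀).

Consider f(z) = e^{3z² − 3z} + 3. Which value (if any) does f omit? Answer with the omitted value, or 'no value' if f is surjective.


Little Picard bounds the complement of f(ℂ) to at most one point.
The exponent g(z) = 3z² − 3z is a nonconstant polynomial, hence surjective onto ℂ. So e^{g(z)} takes every value in {e^w : w ∈ ℂ} = ℂ ∖ {0}. Adding 3 shifts the range to ℂ ∖ {3}. f omits exactly 3.

Omitted value: 3.


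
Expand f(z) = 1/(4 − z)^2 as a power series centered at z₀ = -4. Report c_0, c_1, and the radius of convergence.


Let w = z − z₀, so z = z₀ + w.
Then 4 − z = 4 − (z₀ + w) = (4 − z₀) − w = 8 − w.
f(z) = 1/(8 − w)^2 = (1/(8)^2) · (1 − w/(8))^{−2}.
By the binomial series (1−u)^{−2} = Σ_{n≥0} C(n+1, 1) u^n for |u|<1, with u = w/(8):
  c_n = C(n+1, 1) / (8)^(n+2).
  c_0 = 1/(8)^2 = 1/64.
  c_1 = 2/(8)^3 = 1/256.
The series is valid for |w/d| < 1, i.e. |z − z₀| < |d|.
Radius of convergence: R = |4 − z₀| = |8| = 8 (distance from z₀ to the singularity z = 4).

c_0 = 1/64, c_1 = 1/256; R = 8.


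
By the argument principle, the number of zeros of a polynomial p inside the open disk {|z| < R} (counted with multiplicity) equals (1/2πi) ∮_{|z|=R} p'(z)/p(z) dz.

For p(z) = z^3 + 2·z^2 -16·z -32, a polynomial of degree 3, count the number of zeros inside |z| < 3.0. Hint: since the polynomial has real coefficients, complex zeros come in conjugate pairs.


The zeros of p are: -4, -2, 4.
Their magnitudes are: 4, 2, 4.
Zeros with |z| < R = 3.0: -2.
Count = 1.
By the argument principle, (1/2πi) ∮_{|z|=R} p'(z)/p(z) dz equals exactly this count.

Number of zeros inside |z| < 3.0: 1.


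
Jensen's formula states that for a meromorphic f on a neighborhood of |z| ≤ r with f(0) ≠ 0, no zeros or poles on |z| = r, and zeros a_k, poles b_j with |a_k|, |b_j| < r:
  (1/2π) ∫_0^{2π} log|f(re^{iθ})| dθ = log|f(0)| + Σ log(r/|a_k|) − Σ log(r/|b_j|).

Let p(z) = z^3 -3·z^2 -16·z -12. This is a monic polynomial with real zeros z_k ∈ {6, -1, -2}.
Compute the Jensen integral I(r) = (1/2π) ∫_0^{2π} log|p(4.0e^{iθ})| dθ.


Zeros: -2, -1, 6; r = 4.0.
Inside |z| < r: -2, -1. Outside (|z| ≥ r): 6.
p(0) = -12, so log|p(0)| = log(12) = 2.4849.
Apply Jensen: I(r) = log|p(0)| + Σ_k log(r/|z_k|), summed over zeros inside |z| < r.
  log(r/|z_k|) for z_k = -1: log(4.0/1) = 1.3863
  log(r/|z_k|) for z_k = -2: log(4.0/2) = 0.6931
  Outside zeros (6) contribute nothing to the Jensen sum.
Sum over inside zeros: 2.0794.
I(r) = log|p(0)| + (inside sum) = 2.4849 + 2.0794 = 4.5643.
Note: since some zeros are outside |z| ≤ r, the simplified n·log(r) form does NOT apply — only the inside zeros contribute.

I(r) ≈ 4.5643.


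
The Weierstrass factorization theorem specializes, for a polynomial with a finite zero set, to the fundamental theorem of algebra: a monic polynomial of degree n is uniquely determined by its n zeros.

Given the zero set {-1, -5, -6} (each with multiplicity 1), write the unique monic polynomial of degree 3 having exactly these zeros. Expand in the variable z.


The polynomial is p(z) = ∏_{α ∈ S} (z − α), where S = {-1, -5, -6}.
Expanding the product yields: p(z) = z^3 + 12·z^2 + 41·z + 30.
The resulting polynomial has degree 3 and real coefficients as required.

p(z) = z^3 + 12·z^2 + 41·z + 30.


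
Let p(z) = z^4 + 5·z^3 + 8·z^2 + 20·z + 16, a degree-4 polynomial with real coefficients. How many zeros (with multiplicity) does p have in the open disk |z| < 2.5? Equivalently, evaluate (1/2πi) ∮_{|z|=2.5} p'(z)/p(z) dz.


The zeros of p are: (0 + 2i), (0 - 2i), -1, -4.
Their magnitudes are: 2, 2, 1, 4.
Zeros with |z| < R = 2.5: (0 + 2i), (0 - 2i), -1.
Count = 3.
By the argument principle, (1/2πi) ∮_{|z|=R} p'(z)/p(z) dz equals exactly this count.

Number of zeros inside |z| < 2.5: 3.


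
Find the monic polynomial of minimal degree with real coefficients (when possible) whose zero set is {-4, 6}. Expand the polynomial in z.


The polynomial is p(z) = ∏_{α ∈ S} (z − α), where S = {-4, 6}.
Expanding the product yields: p(z) = z^2 -2·z -24.
The resulting polynomial has degree 2 and real coefficients as required.

p(z) = z^2 -2·z -24.


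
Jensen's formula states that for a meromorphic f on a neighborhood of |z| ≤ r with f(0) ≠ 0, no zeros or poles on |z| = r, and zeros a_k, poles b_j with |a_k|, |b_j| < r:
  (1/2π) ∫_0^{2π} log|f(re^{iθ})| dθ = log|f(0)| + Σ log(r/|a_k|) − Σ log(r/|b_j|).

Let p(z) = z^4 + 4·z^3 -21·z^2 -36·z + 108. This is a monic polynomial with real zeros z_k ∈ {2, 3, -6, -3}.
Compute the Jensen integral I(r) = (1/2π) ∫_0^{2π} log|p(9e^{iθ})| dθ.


Zeros: -6, -3, 2, 3; r = 9.
Inside |z| < r: -6, -3, 2, 3. Outside (|z| ≥ r): ∅.
p(0) = 108, so log|p(0)| = log(108) = 4.6821.
Apply Jensen: I(r) = log|p(0)| + Σ_k log(r/|z_k|), summed over zeros inside |z| < r.
  log(r/|z_k|) for z_k = 2: log(9/2) = 1.5041
  log(r/|z_k|) for z_k = 3: log(9/3) = 1.0986
  log(r/|z_k|) for z_k = -6: log(9/6) = 0.4055
  log(r/|z_k|) for z_k = -3: log(9/3) = 1.0986
Sum over inside zeros: 4.1068.
I(r) = log|p(0)| + (inside sum) = 4.6821 + 4.1068 = 8.7889.
Closed form (all zeros inside, monic): I(r) = n·log(r) = 4·log(9) = 8.7889. ✓

I(r) ≈ 8.7889.


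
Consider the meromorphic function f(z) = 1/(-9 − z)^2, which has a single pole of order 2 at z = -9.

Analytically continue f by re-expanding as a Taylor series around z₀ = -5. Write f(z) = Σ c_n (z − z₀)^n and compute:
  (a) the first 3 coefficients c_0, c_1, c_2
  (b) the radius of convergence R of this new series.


Let w = z − z₀, so z = z₀ + w.
Then -9 − z = -9 − (z₀ + w) = (-9 − z₀) − w = -4 − w.
f(z) = 1/(-4 − w)^2 = (1/(-4)^2) · (1 − w/(-4))^{−2}.
By the binomial series (1−u)^{−2} = Σ_{n≥0} C(n+1, 1) u^n for |u|<1, with u = w/(-4):
  c_n = C(n+1, 1) / (-4)^(n+2).
  c_0 = 1/(-4)^2 = 1/16.
  c_1 = 2/(-4)^3 = -1/32.
  c_2 = 3/(-4)^4 = 3/256.
The series is valid for |w/d| < 1, i.e. |z − z₀| < |d|.
Radius of convergence: R = |-9 − z₀| = |-4| = 4 (distance from z₀ to the singularity z = -9).

c_0 = 1/16, c_1 = -1/32, c_2 = 3/256; R = 4.


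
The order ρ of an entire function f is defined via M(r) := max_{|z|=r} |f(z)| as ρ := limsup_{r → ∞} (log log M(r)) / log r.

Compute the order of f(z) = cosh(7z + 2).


cosh(w) is a linear combination of e^{iw} and e^{−iw} (or e^w, e^{−w} in the hyperbolic case), so |cosh(w)| ≤ e^{|w|}. With w = 7z + 2, |w| ≤ 7|z| + 2 = 7r + 2 on |z| = r, giving M(r) ≤ e^{7r + 2}, so ρ ≤ 1. On a suitable ray (z = it for sin/cos; z = t for sinh/cosh, t real → ∞), |cosh(7z + 2)| grows like e^{7|t|}/2, so ρ ≥ 1. Hence ρ = 1.
Therefore ρ = 1.

Order ρ = 1.


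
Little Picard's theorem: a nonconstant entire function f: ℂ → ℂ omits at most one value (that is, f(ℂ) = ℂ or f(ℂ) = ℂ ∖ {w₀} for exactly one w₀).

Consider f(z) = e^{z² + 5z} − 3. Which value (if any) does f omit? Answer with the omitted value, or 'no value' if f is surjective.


Little Picard bounds the complement of f(ℂ) to at most one point.
The exponent g(z) = z² + 5z is a nonconstant polynomial, hence surjective onto ℂ. So e^{g(z)} takes every value in {e^w : w ∈ ℂ} = ℂ ∖ {0}. Adding -3 shifts the range to ℂ ∖ {-3}. f omits exactly -3.

Omitted value: -3.


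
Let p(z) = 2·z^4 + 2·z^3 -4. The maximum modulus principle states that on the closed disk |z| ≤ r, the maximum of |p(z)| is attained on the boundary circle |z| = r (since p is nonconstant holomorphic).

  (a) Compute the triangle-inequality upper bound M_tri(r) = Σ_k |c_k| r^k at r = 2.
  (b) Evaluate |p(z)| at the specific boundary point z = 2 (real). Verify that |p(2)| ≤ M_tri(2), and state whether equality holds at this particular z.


Coefficients: c_0 = -4, c_1 = 0, c_2 = 0, c_3 = 2, c_4 = 2. Radius r = 2.
Part (a). Triangle bound: M_tri(r) = Σ_k |c_k| r^k
  = |-4|·2^0 + |0|·2^1 + |0|·2^2 + |2|·2^3 + |2|·2^4
  = 4 + 0 + 0 + 16 + 32 = 52.
This bounds M(r) := max_{|z|=r} |p(z)| from above; equality holds iff all terms c_k z^k can be made to align in phase at a single z on |z|=r.
Part (b). At z = 2 (real, on the circle |z| = r):
  p(2) = (-4)·2^0 + (0)·2^1 + (0)·2^2 + (2)·2^3 + (2)·2^4 = 44.
  |p(2)| = 44.
Check: |p(2)| = 44 ≤ 52 = M_tri(2). ✓ Equality does not hold at z = 2 (the coefficients have mixed signs, so the terms do not all align in phase there).

M_tri(2) = 52; |p(2)| = 44; equality at z=2: no.


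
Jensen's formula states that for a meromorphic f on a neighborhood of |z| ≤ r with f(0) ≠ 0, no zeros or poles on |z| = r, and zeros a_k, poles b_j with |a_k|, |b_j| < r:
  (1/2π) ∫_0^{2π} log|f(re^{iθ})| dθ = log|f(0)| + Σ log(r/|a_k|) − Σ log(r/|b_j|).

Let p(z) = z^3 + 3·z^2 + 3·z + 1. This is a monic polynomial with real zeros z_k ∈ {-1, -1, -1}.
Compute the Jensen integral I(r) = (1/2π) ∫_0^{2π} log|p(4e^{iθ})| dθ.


Zeros: -1, -1, -1; r = 4.
Inside |z| < r: -1, -1, -1. Outside (|z| ≥ r): ∅.
p(0) = 1, so log|p(0)| = log(1) = 0.0000.
Apply Jensen: I(r) = log|p(0)| + Σ_k log(r/|z_k|), summed over zeros inside |z| < r.
  log(r/|z_k|) for z_k = -1: log(4/1) = 1.3863
  log(r/|z_k|) for z_k = -1: log(4/1) = 1.3863
  log(r/|z_k|) for z_k = -1: log(4/1) = 1.3863
Sum over inside zeros: 4.1589.
I(r) = log|p(0)| + (inside sum) = 0.0000 + 4.1589 = 4.1589.
Closed form (all zeros inside, monic): I(r) = n·log(r) = 3·log(4) = 4.1589. ✓

I(r) ≈ 4.1589.


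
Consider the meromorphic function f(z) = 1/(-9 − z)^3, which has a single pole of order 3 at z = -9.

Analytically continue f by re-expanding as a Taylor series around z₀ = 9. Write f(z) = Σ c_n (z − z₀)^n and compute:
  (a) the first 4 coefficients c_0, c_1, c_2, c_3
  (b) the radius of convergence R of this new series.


Let w = z − z₀, so z = z₀ + w.
Then -9 − z = -9 − (z₀ + w) = (-9 − z₀) − w = -18 − w.
f(z) = 1/(-18 − w)^3 = (1/(-18)^3) · (1 − w/(-18))^{−3}.
By the binomial series (1−u)^{−3} = Σ_{n≥0} C(n+2, 2) u^n for |u|<1, with u = w/(-18):
  c_n = C(n+2, 2) / (-18)^(n+3).
  c_0 = 1/(-18)^3 = -1/5832.
  c_1 = 3/(-18)^4 = 1/34992.
  c_2 = 6/(-18)^5 = -1/314928.
  c_3 = 10/(-18)^6 = 5/17006112.
The series is valid for |w/d| < 1, i.e. |z − z₀| < |d|.
Radius of convergence: R = |-9 − z₀| = |-18| = 18 (distance from z₀ to the singularity z = -9).

c_0 = -1/5832, c_1 = 1/34992, c_2 = -1/314928, c_3 = 5/17006112; R = 18.


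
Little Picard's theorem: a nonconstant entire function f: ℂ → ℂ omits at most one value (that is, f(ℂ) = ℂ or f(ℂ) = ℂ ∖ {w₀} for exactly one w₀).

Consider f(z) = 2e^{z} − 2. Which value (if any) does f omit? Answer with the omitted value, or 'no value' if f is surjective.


Little Picard bounds the complement of f(ℂ) to at most one point.
e^{z} is never zero on ℂ, so 2·e^{z} takes every value in ℂ ∖ {0}. Adding -2 shifts the range to ℂ ∖ {-2}. Thus f omits exactly the value -2.

Omitted value: -2.


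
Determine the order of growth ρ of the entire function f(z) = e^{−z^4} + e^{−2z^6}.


Each summand is entire of order 4 and 6 respectively (as in the single-exponential case). The order of a sum is at most the max of the orders, so ρ ≤ 6. For the lower bound: on |z|=r choose arg z so that -2z^6 is real positive; then |e^{-2z^6}| = e^{2r^6} while |e^{-1z^4}| ≤ e^{1r^4} = o(e^{2r^6}). So |f| ≥ e^{2r^6}(1 − o(1)) and ρ ≥ 6. Hence ρ = max(4, 6) = 6.
Therefore ρ = 6.

Order ρ = 6.


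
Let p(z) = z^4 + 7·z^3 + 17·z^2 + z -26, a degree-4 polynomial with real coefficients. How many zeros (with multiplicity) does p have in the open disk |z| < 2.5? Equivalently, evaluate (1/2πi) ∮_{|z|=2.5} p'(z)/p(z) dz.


The zeros of p are: (-3 + 2i), (-3 - 2i), 1, -2.
Their magnitudes are: 3.606, 3.606, 1, 2.
Zeros with |z| < R = 2.5: 1, -2.
Count = 2.
By the argument principle, (1/2πi) ∮_{|z|=R} p'(z)/p(z) dz equals exactly this count.

Number of zeros inside |z| < 2.5: 2.


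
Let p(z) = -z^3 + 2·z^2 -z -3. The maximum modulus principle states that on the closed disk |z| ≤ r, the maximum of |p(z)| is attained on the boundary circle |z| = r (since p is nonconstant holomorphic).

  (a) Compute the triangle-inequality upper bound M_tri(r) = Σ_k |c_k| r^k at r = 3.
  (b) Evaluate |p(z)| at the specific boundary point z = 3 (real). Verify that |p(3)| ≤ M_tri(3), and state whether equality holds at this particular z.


Coefficients: c_0 = -3, c_1 = -1, c_2 = 2, c_3 = -1. Radius r = 3.
Part (a). Triangle bound: M_tri(r) = Σ_k |c_k| r^k
  = |-3|·3^0 + |-1|·3^1 + |2|·3^2 + |-1|·3^3
  = 3 + 3 + 18 + 27 = 51.
This bounds M(r) := max_{|z|=r} |p(z)| from above; equality holds iff all terms c_k z^k can be made to align in phase at a single z on |z|=r.
Part (b). At z = 3 (real, on the circle |z| = r):
  p(3) = (-3)·3^0 + (-1)·3^1 + (2)·3^2 + (-1)·3^3 = -15.
  |p(3)| = 15.
Check: |p(3)| = 15 ≤ 51 = M_tri(3). ✓ Equality does not hold at z = 3 (the coefficients have mixed signs, so the terms do not all align in phase there).

M_tri(3) = 51; |p(3)| = 15; equality at z=3: no.


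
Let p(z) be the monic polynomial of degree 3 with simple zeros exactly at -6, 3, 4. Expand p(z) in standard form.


The polynomial is p(z) = ∏_{α ∈ S} (z − α), where S = {-6, 3, 4}.
Expanding the product yields: p(z) = z^3 -z^2 -30·z + 72.
The resulting polynomial has degree 3 and real coefficients as required.

p(z) = z^3 -z^2 -30·z + 72.


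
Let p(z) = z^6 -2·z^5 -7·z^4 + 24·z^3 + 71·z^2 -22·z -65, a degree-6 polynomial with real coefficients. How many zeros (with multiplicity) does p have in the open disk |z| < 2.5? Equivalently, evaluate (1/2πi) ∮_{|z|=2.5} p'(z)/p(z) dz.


The zeros of p are: (3 + 2i), (3 - 2i), 1, -1, (-2 + 1i), (-2 - 1i).
Their magnitudes are: 3.606, 3.606, 1, 1, 2.236, 2.236.
Zeros with |z| < R = 2.5: 1, -1, (-2 + 1i), (-2 - 1i).
Count = 4.
By the argument principle, (1/2πi) ∮_{|z|=R} p'(z)/p(z) dz equals exactly this count.

Number of zeros inside |z| < 2.5: 4.


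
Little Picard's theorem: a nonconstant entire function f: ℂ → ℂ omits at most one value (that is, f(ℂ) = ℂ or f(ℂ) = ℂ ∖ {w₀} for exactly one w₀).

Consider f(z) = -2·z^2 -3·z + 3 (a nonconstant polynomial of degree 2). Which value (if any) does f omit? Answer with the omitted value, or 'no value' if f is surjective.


Little Picard bounds the complement of f(ℂ) to at most one point.
For every w ∈ ℂ, the equation p(z) − w = 0 is a nonconstant polynomial in z and hence has at least one root by the fundamental theorem of algebra. So p is surjective onto ℂ, omitting no value.

Omitted value: no value.


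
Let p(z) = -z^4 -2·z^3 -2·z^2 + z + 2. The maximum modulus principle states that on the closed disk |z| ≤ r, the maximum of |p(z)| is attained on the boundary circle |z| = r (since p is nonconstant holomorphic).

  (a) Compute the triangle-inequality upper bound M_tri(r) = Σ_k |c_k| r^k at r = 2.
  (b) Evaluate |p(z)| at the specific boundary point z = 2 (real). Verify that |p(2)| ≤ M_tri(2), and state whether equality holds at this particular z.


Coefficients: c_0 = 2, c_1 = 1, c_2 = -2, c_3 = -2, c_4 = -1. Radius r = 2.
Part (a). Triangle bound: M_tri(r) = Σ_k |c_k| r^k
  = |2|·2^0 + |1|·2^1 + |-2|·2^2 + |-2|·2^3 + |-1|·2^4
  = 2 + 2 + 8 + 16 + 16 = 44.
This bounds M(r) := max_{|z|=r} |p(z)| from above; equality holds iff all terms c_k z^k can be made to align in phase at a single z on |z|=r.
Part (b). At z = 2 (real, on the circle |z| = r):
  p(2) = (2)·2^0 + (1)·2^1 + (-2)·2^2 + (-2)·2^3 + (-1)·2^4 = -36.
  |p(2)| = 36.
Check: |p(2)| = 36 ≤ 44 = M_tri(2). ✓ Equality does not hold at z = 2 (the coefficients have mixed signs, so the terms do not all align in phase there).

M_tri(2) = 44; |p(2)| = 36; equality at z=2: no.


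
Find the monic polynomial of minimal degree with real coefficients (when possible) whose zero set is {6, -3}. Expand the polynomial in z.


The polynomial is p(z) = ∏_{α ∈ S} (z − α), where S = {6, -3}.
Expanding the product yields: p(z) = z^2 -3·z -18.
The resulting polynomial has degree 2 and real coefficients as required.

p(z) = z^2 -3·z -18.


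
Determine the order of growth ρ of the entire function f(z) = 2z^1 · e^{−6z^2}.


M(r) = max_{|z|=r} |2|·|z|^1·|e^{−6z^2}| = 2·r^1 · e^{6r^2} (the factors attain their maxima compatibly on |z|=r). Then log M(r) = log 2 + 1·log r + 6r^2, dominated by the last term, so log log M(r) ~ 2·log r. The polynomial factor 2z^1 contributes only a log r term and does not affect the order. ρ = 2.
Therefore ρ = 2.

Order ρ = 2.


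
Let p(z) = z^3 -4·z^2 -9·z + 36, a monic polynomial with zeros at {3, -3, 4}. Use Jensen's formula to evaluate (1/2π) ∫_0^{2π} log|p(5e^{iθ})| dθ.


Zeros: -3, 3, 4; r = 5.
Inside |z| < r: -3, 3, 4. Outside (|z| ≥ r): ∅.
p(0) = 36, so log|p(0)| = log(36) = 3.5835.
Apply Jensen: I(r) = log|p(0)| + Σ_k log(r/|z_k|), summed over zeros inside |z| < r.
  log(r/|z_k|) for z_k = 3: log(5/3) = 0.5108
  log(r/|z_k|) for z_k = -3: log(5/3) = 0.5108
  log(r/|z_k|) for z_k = 4: log(5/4) = 0.2231
Sum over inside zeros: 1.2448.
I(r) = log|p(0)| + (inside sum) = 3.5835 + 1.2448 = 4.8283.
Closed form (all zeros inside, monic): I(r) = n·log(r) = 3·log(5) = 4.8283. ✓

I(r) ≈ 4.8283.


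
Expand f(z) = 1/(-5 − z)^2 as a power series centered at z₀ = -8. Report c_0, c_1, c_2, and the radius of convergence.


Let w = z − z₀, so z = z₀ + w.
Then -5 − z = -5 − (z₀ + w) = (-5 − z₀) − w = 3 − w.
f(z) = 1/(3 − w)^2 = (1/(3)^2) · (1 − w/(3))^{−2}.
By the binomial series (1−u)^{−2} = Σ_{n≥0} C(n+1, 1) u^n for |u|<1, with u = w/(3):
  c_n = C(n+1, 1) / (3)^(n+2).
  c_0 = 1/(3)^2 = 1/9.
  c_1 = 2/(3)^3 = 2/27.
  c_2 = 3/(3)^4 = 1/27.
The series is valid for |w/d| < 1, i.e. |z − z₀| < |d|.
Radius of convergence: R = |-5 − z₀| = |3| = 3 (distance from z₀ to the singularity z = -5).

c_0 = 1/9, c_1 = 2/27, c_2 = 1/27; R = 3.


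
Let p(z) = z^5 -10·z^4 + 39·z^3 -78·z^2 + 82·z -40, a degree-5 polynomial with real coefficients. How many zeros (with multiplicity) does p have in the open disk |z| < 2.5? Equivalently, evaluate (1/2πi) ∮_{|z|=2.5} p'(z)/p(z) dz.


The zeros of p are: (1 + 1i), (1 - 1i), 4, (2 + 1i), (2 - 1i).
Their magnitudes are: 1.414, 1.414, 4, 2.236, 2.236.
Zeros with |z| < R = 2.5: (1 + 1i), (1 - 1i), (2 + 1i), (2 - 1i).
Count = 4.
By the argument principle, (1/2πi) ∮_{|z|=R} p'(z)/p(z) dz equals exactly this count.

Number of zeros inside |z| < 2.5: 4.


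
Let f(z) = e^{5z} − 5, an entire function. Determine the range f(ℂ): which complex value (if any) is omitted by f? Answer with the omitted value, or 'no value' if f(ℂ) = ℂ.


Little Picard bounds the complement of f(ℂ) to at most one point.
e^{5z} is never zero on ℂ, so 1·e^{5z} takes every value in ℂ ∖ {0}. Adding -5 shifts the range to ℂ ∖ {-5}. Thus f omits exactly the value -5.

Omitted value: -5.


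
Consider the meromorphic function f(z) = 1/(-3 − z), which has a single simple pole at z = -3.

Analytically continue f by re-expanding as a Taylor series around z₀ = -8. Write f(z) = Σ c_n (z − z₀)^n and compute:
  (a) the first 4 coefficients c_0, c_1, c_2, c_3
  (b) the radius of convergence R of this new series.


Let w = z − z₀, so z = z₀ + w.
Then -3 − z = -3 − (z₀ + w) = (-3 − z₀) − w = 5 − w.
f(z) = 1/(5 − w) = (1/(5)) · 1/(1 − w/(5)) = Σ_{n≥0} w^n / (5)^(n+1).
So c_n = 1/(5)^(n+1):
  c_0 = 1/(5)^1 = 1/5.
  c_1 = 1/(5)^2 = 1/25.
  c_2 = 1/(5)^3 = 1/125.
  c_3 = 1/(5)^4 = 1/625.
The series is valid for |w/d| < 1, i.e. |z − z₀| < |d|.
Radius of convergence: R = |-3 − z₀| = |5| = 5 (distance from z₀ to the singularity z = -3).

c_0 = 1/5, c_1 = 1/25, c_2 = 1/125, c_3 = 1/625; R = 5.


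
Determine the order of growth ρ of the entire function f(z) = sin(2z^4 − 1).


Write sin(w) = (e^{iw} ± e^{−iw})/(2 or 2i), so |sin(w)| ≤ e^{|w|}. With w = 2z^4 − 1, |w| ≤ 2r^4 + 1 on |z|=r, giving M(r) ≤ e^{2r^4 + 1} and ρ ≤ 4. For the lower bound, choose z on |z|=r with 2z^4 purely imaginary of modulus 2r^4; then |sin(2z^4 − 1)| grows like e^{2r^4}/2, so ρ ≥ 4. Hence ρ = 4.
Therefore ρ = 4.

Order ρ = 4.


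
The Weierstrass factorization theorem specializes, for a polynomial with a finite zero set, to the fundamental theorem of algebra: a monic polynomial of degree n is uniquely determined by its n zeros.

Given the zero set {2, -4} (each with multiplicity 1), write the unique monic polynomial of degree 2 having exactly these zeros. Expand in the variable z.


The polynomial is p(z) = ∏_{α ∈ S} (z − α), where S = {2, -4}.
Expanding the product yields: p(z) = z^2 + 2·z -8.
The resulting polynomial has degree 2 and real coefficients as required.

p(z) = z^2 + 2·z -8.


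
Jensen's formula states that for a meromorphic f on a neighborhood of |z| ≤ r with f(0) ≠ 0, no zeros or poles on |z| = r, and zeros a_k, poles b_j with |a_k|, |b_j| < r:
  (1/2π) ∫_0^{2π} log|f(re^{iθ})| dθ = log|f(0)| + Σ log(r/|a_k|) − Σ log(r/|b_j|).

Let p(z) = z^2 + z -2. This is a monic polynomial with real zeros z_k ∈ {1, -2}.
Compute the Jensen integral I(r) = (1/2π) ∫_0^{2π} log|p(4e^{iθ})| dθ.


Zeros: -2, 1; r = 4.
Inside |z| < r: -2, 1. Outside (|z| ≥ r): ∅.
p(0) = -2, so log|p(0)| = log(2) = 0.6931.
Apply Jensen: I(r) = log|p(0)| + Σ_k log(r/|z_k|), summed over zeros inside |z| < r.
  log(r/|z_k|) for z_k = 1: log(4/1) = 1.3863
  log(r/|z_k|) for z_k = -2: log(4/2) = 0.6931
Sum over inside zeros: 2.0794.
I(r) = log|p(0)| + (inside sum) = 0.6931 + 2.0794 = 2.7726.
Closed form (all zeros inside, monic): I(r) = n·log(r) = 2·log(4) = 2.7726. ✓

I(r) ≈ 2.7726.


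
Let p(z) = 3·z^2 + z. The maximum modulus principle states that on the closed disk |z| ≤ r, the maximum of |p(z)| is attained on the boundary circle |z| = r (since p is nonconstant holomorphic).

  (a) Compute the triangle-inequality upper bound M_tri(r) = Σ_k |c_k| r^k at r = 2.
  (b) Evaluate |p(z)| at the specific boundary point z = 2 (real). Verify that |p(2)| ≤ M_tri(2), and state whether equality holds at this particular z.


Coefficients: c_0 = 0, c_1 = 1, c_2 = 3. Radius r = 2.
Part (a). Triangle bound: M_tri(r) = Σ_k |c_k| r^k
  = |0|·2^0 + |1|·2^1 + |3|·2^2
  = 0 + 2 + 12 = 14.
This bounds M(r) := max_{|z|=r} |p(z)| from above; equality holds iff all terms c_k z^k can be made to align in phase at a single z on |z|=r.
Part (b). At z = 2 (real, on the circle |z| = r):
  p(2) = (0)·2^0 + (1)·2^1 + (3)·2^2 = 14.
  |p(2)| = 14.
Since all nonzero coefficients share the same sign, |p(2)| = 14 = M_tri(2); the triangle bound is attained at z = 2, so in fact M(r) = 14.

M_tri(2) = 14; |p(2)| = 14; equality at z=2: yes.


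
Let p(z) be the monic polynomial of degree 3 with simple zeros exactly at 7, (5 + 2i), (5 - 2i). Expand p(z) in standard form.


The polynomial is p(z) = ∏_{α ∈ S} (z − α), where S = {7, (5 + 2i), (5 - 2i)}.
Expanding the product yields: p(z) = z^3 -17·z^2 + 99·z -203.
Note conjugate pairs combine to real quadratics: (z − (5+2i))(z − (5−2i)) = z² − 10z + 29.
The resulting polynomial has degree 3 and real coefficients as required.

p(z) = z^3 -17·z^2 + 99·z -203.


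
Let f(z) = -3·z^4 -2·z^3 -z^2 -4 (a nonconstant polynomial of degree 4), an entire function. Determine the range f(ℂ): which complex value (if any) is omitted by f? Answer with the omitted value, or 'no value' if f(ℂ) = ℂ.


Little Picard bounds the complement of f(ℂ) to at most one point.
For every w ∈ ℂ, the equation p(z) − w = 0 is a nonconstant polynomial in z and hence has at least one root by the fundamental theorem of algebra. So p is surjective onto ℂ, omitting no value.

Omitted value: no value.


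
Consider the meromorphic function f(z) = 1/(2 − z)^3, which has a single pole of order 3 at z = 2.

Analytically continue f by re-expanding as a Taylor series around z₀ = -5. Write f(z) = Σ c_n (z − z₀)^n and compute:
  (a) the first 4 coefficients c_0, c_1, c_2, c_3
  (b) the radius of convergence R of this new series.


Let w = z − z₀, so z = z₀ + w.
Then 2 − z = 2 − (z₀ + w) = (2 − z₀) − w = 7 − w.
f(z) = 1/(7 − w)^3 = (1/(7)^3) · (1 − w/(7))^{−3}.
By the binomial series (1−u)^{−3} = Σ_{n≥0} C(n+2, 2) u^n for |u|<1, with u = w/(7):
  c_n = C(n+2, 2) / (7)^(n+3).
  c_0 = 1/(7)^3 = 1/343.
  c_1 = 3/(7)^4 = 3/2401.
  c_2 = 6/(7)^5 = 6/16807.
  c_3 = 10/(7)^6 = 10/117649.
The series is valid for |w/d| < 1, i.e. |z − z₀| < |d|.
Radius of convergence: R = |2 − z₀| = |7| = 7 (distance from z₀ to the singularity z = 2).

c_0 = 1/343, c_1 = 3/2401, c_2 = 6/16807, c_3 = 10/117649; R = 7.


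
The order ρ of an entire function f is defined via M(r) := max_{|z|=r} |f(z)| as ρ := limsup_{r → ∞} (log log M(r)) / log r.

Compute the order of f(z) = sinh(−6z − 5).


sinh(w) is a linear combination of e^{iw} and e^{−iw} (or e^w, e^{−w} in the hyperbolic case), so |sinh(w)| ≤ e^{|w|}. With w = −6z − 5, |w| ≤ 6|z| + 5 = 6r + 5 on |z| = r, giving M(r) ≤ e^{6r + 5}, so ρ ≤ 1. On a suitable ray (z = it for sin/cos; z = t for sinh/cosh, t real → ∞), |sinh(−6z − 5)| grows like e^{6|t|}/2, so ρ ≥ 1. Hence ρ = 1.
Therefore ρ = 1.

Order ρ = 1.


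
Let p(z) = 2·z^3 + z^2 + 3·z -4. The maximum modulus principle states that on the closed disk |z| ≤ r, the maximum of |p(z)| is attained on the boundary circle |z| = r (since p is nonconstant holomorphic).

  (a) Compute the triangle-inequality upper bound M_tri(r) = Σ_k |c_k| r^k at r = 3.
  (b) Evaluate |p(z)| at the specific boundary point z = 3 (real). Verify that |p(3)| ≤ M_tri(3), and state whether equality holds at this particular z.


Coefficients: c_0 = -4, c_1 = 3, c_2 = 1, c_3 = 2. Radius r = 3.
Part (a). Triangle bound: M_tri(r) = Σ_k |c_k| r^k
  = |-4|·3^0 + |3|·3^1 + |1|·3^2 + |2|·3^3
  = 4 + 9 + 9 + 54 = 76.
This bounds M(r) := max_{|z|=r} |p(z)| from above; equality holds iff all terms c_k z^k can be made to align in phase at a single z on |z|=r.
Part (b). At z = 3 (real, on the circle |z| = r):
  p(3) = (-4)·3^0 + (3)·3^1 + (1)·3^2 + (2)·3^3 = 68.
  |p(3)| = 68.
Check: |p(3)| = 68 ≤ 76 = M_tri(3). ✓ Equality does not hold at z = 3 (the coefficients have mixed signs, so the terms do not all align in phase there).

M_tri(3) = 76; |p(3)| = 68; equality at z=3: no.


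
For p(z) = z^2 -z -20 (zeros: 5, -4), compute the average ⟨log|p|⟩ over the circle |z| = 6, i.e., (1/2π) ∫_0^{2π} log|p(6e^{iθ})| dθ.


Zeros: -4, 5; r = 6.
Inside |z| < r: -4, 5. Outside (|z| ≥ r): ∅.
p(0) = -20, so log|p(0)| = log(20) = 2.9957.
Apply Jensen: I(r) = log|p(0)| + Σ_k log(r/|z_k|), summed over zeros inside |z| < r.
  log(r/|z_k|) for z_k = 5: log(6/5) = 0.1823
  log(r/|z_k|) for z_k = -4: log(6/4) = 0.4055
Sum over inside zeros: 0.5878.
I(r) = log|p(0)| + (inside sum) = 2.9957 + 0.5878 = 3.5835.
Closed form (all zeros inside, monic): I(r) = n·log(r) = 2·log(6) = 3.5835. ✓

I(r) ≈ 3.5835.
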